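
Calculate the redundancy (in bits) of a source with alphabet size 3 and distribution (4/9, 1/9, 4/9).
0.1928 bits

Redundancy measures how far a source is from maximum entropy:
R = H_max - H(X)

Maximum entropy for 3 symbols: H_max = log_2(3) = 1.5850 bits
Actual entropy: H(X) = 1.3921 bits
Redundancy: R = 1.5850 - 1.3921 = 0.1928 bits

This redundancy represents potential for compression: the source could be compressed by 0.1928 bits per symbol.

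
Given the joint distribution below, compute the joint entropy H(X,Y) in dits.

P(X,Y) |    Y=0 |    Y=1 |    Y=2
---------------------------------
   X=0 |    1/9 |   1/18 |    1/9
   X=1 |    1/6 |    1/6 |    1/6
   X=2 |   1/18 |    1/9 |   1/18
0.9164 dits

Joint entropy is H(X,Y) = -Σ_{x,y} p(x,y) log p(x,y).

Summing over all non-zero entries:
H(X,Y) = -[1/9·log_10(1/9) + 1/18·log_10(1/18) + 1/9·log_10(1/9) + 1/6·log_10(1/6) + 1/6·log_10(1/6) + 1/6·log_10(1/6) + 1/18·log_10(1/18) + 1/9·log_10(1/9) + 1/18·log_10(1/18)]
H(X,Y) = 0.9164 dits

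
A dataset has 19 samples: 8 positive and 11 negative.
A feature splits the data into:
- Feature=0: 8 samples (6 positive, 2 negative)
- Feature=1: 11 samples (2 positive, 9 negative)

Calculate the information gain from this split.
0.2443 bits

Information Gain = H(Y) - H(Y|Feature)

Before split:
P(positive) = 8/19 = 0.4211
H(Y) = 0.9819 bits

After split:
Feature=0: H = 0.8113 bits (weight = 8/19)
Feature=1: H = 0.6840 bits (weight = 11/19)
H(Y|Feature) = (8/19)×0.8113 + (11/19)×0.6840 = 0.7376 bits

Information Gain = 0.9819 - 0.7376 = 0.2443 bits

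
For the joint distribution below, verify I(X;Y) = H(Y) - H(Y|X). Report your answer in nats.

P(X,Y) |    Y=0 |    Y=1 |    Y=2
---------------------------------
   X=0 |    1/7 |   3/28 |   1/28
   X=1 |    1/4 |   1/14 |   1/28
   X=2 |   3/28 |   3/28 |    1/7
I(X;Y) = 0.0810 nats

Mutual information has multiple equivalent forms:
- I(X;Y) = H(X) - H(X|Y)
- I(X;Y) = H(Y) - H(Y|X)
- I(X;Y) = H(X) + H(Y) - H(X,Y)

Computing all quantities:
H(X) = 1.0934, H(Y) = 1.0346, H(X,Y) = 2.0470
H(X|Y) = 1.0124, H(Y|X) = 0.9536

Verification:
H(X) - H(X|Y) = 1.0934 - 1.0124 = 0.0810
H(Y) - H(Y|X) = 1.0346 - 0.9536 = 0.0810
H(X) + H(Y) - H(X,Y) = 1.0934 + 1.0346 - 2.0470 = 0.0810

All forms give I(X;Y) = 0.0810 nats. ✓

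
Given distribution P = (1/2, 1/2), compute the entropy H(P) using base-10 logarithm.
0.3010 dits

Shannon entropy is H(X) = -Σ p(x) log p(x).

For P = (1/2, 1/2):
H = -1/2 × log_10(1/2) -1/2 × log_10(1/2)
H = 0.3010 dits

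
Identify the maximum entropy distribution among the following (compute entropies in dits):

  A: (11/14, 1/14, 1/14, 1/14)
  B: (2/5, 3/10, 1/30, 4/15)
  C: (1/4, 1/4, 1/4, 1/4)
C

For a discrete distribution over n outcomes, entropy is maximized by the uniform distribution.

Computing entropies:
H(A) = 0.3279 dits
H(B) = 0.5184 dits
H(C) = 0.6021 dits

The uniform distribution (where all probabilities equal 1/4) achieves the maximum entropy of log_10(4) = 0.6021 dits.

Distribution C has the highest entropy.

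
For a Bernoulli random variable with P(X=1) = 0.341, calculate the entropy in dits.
0.2787 dits

The binary entropy function is:
H(p) = -p log(p) - (1-p) log(1-p)

H(0.341) = -0.341 × log_10(0.341) - 0.659 × log_10(0.659)
H(0.341) = 0.2787 dits

Note: Binary entropy is maximized at p=0.5 (H=1 bit) and minimized at p=0 or p=1 (H=0).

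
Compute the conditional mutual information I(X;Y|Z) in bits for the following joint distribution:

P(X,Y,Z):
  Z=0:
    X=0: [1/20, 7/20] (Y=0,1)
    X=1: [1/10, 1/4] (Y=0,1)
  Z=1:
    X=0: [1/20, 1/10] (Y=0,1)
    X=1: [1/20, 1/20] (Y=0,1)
0.0269 bits

Conditional mutual information: I(X;Y|Z) = H(X|Z) + H(Y|Z) - H(X,Y|Z)

H(Z) = 0.8113
H(X,Z) = 1.8016 → H(X|Z) = 0.9903
H(Y,Z) = 1.5955 → H(Y|Z) = 0.7842
H(X,Y,Z) = 2.5589 → H(X,Y|Z) = 1.7476

I(X;Y|Z) = 0.9903 + 0.7842 - 1.7476 = 0.0269 bits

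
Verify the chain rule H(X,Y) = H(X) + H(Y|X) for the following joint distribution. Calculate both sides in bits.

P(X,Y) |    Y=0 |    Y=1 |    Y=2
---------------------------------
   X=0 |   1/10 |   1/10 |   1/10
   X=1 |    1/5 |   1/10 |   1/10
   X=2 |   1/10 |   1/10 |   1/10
H(X,Y) = 3.1219, H(X) = 1.5710, H(Y|X) = 1.5510 (all in bits)

Chain rule: H(X,Y) = H(X) + H(Y|X)

Left side — joint entropy directly:
H(X,Y) = -Σ p(x,y) log p(x,y) = 3.1219 bits

Right side — compute H(Y|X) from the conditional distributions:
P(X) = (3/10, 2/5, 3/10), so H(X) = 1.5710 bits
H(Y|X) = Σ_x P(X=x) · H(Y|X=x):
  P(Y|X=0) = (1/3, 1/3, 1/3), H(Y|X=0) = 1.5850, weight P(X=0) = 3/10
  P(Y|X=1) = (1/2, 1/4, 1/4), H(Y|X=1) = 1.5000, weight P(X=1) = 2/5
  P(Y|X=2) = (1/3, 1/3, 1/3), H(Y|X=2) = 1.5850, weight P(X=2) = 3/10
H(Y|X) = 1.5510 bits

H(X) + H(Y|X) = 1.5710 + 1.5510 = 3.1219 bits

Both sides equal 3.1219 bits. ✓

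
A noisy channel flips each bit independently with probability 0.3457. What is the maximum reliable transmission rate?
0.0698 bits

For a binary symmetric channel (BSC) with error probability p:
Capacity C = 1 - H(p) bits per symbol

where H(p) = -p log₂(p) - (1-p) log₂(1-p) is the binary entropy function.

H(0.3457) = 0.9302 bits
C = 1 - 0.9302 = 0.0698 bits per symbol

This means we can reliably transmit up to 0.0698 bits of information per channel use.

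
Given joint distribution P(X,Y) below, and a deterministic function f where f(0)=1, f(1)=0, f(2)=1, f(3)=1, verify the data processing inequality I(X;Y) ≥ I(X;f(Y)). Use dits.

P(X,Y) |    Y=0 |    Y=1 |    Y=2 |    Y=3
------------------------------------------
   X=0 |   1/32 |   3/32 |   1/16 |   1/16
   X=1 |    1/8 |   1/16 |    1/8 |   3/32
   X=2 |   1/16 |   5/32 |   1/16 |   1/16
I(X;Y) = 0.0229, I(X;f(Y)) = 0.0193, inequality holds: 0.0229 ≥ 0.0193

Data Processing Inequality: For any Markov chain X → Y → Z, we have I(X;Y) ≥ I(X;Z).

Here Z = f(Y) is a deterministic function of Y, forming X → Y → Z.

Original I(X;Y) = 0.0229 dits

After applying f:
P(X,Z) where Z=f(Y):
- P(X,Z=0) = P(X,Y=1)
- P(X,Z=1) = P(X,Y=0) + P(X,Y=2) + P(X,Y=3)

I(X;Z) = I(X;f(Y)) = 0.0193 dits

Verification: 0.0229 ≥ 0.0193 ✓

Information cannot be created by processing; the function f can only lose information about X.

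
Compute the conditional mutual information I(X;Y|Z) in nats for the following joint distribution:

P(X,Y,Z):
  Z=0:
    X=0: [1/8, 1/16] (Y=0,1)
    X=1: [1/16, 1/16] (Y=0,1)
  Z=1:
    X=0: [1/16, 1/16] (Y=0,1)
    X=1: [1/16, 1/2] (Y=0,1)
0.0474 nats

Conditional mutual information: I(X;Y|Z) = H(X|Z) + H(Y|Z) - H(X,Y|Z)

H(Z) = 0.6211
H(X,Z) = 1.1574 → H(X|Z) = 0.5363
H(Y,Z) = 1.1574 → H(Y|Z) = 0.5363
H(X,Y,Z) = 1.6462 → H(X,Y|Z) = 1.0251

I(X;Y|Z) = 0.5363 + 0.5363 - 1.0251 = 0.0474 nats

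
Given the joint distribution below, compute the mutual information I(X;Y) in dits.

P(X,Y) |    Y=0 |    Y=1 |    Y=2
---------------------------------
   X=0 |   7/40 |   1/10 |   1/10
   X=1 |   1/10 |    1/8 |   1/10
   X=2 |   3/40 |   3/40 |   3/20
0.0136 dits

Mutual information: I(X;Y) = H(X) + H(Y) - H(X,Y)

Marginals:
P(X) = (3/8, 13/40, 3/10), H(X) = 0.4752 dits
P(Y) = (7/20, 3/10, 7/20), H(Y) = 0.4760 dits

Joint entropy: H(X,Y) = 0.9377 dits

I(X;Y) = 0.4752 + 0.4760 - 0.9377 = 0.0136 dits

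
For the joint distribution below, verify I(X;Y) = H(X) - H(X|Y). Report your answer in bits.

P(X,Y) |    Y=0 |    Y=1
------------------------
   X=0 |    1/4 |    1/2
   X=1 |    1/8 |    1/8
I(X;Y) = 0.0157 bits

Mutual information has multiple equivalent forms:
- I(X;Y) = H(X) - H(X|Y)
- I(X;Y) = H(Y) - H(Y|X)
- I(X;Y) = H(X) + H(Y) - H(X,Y)

Computing all quantities:
H(X) = 0.8113, H(Y) = 0.9544, H(X,Y) = 1.7500
H(X|Y) = 0.7956, H(Y|X) = 0.9387

Verification:
H(X) - H(X|Y) = 0.8113 - 0.7956 = 0.0157
H(Y) - H(Y|X) = 0.9544 - 0.9387 = 0.0157
H(X) + H(Y) - H(X,Y) = 0.8113 + 0.9544 - 1.7500 = 0.0157

All forms give I(X;Y) = 0.0157 bits. ✓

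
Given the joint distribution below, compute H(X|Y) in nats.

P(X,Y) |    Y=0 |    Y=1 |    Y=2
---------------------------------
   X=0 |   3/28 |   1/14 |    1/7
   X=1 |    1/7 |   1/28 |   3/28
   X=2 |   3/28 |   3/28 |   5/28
1.0674 nats

Using the chain rule: H(X|Y) = H(X,Y) - H(Y)

First, compute H(X,Y) = 2.1284 nats

Marginal P(Y) = (5/14, 3/14, 3/7)
H(Y) = 1.0609 nats

H(X|Y) = H(X,Y) - H(Y) = 2.1284 - 1.0609 = 1.0674 nats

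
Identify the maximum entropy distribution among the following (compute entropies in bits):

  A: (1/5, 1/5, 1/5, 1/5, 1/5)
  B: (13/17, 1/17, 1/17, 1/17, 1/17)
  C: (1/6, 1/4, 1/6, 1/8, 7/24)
A

For a discrete distribution over n outcomes, entropy is maximized by the uniform distribution.

Computing entropies:
H(A) = 2.3219 bits
H(B) = 1.2577 bits
H(C) = 2.2551 bits

The uniform distribution (where all probabilities equal 1/5) achieves the maximum entropy of log_2(5) = 2.3219 bits.

Distribution A has the highest entropy.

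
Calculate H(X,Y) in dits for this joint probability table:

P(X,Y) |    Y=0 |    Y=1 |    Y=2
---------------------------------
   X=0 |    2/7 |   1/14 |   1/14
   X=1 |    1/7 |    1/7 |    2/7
0.7161 dits

Joint entropy is H(X,Y) = -Σ_{x,y} p(x,y) log p(x,y).

Summing over all non-zero entries:
H(X,Y) = -[2/7·log_10(2/7) + 1/14·log_10(1/14) + 1/14·log_10(1/14) + 1/7·log_10(1/7) + 1/7·log_10(1/7) + 2/7·log_10(2/7)]
H(X,Y) = 0.7161 dits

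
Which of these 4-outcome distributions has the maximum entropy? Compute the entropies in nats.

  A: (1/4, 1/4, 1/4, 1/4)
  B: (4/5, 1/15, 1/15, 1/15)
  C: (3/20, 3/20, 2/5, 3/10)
A

For a discrete distribution over n outcomes, entropy is maximized by the uniform distribution.

Computing entropies:
H(A) = 1.3863 nats
H(B) = 0.7201 nats
H(C) = 1.2968 nats

The uniform distribution (where all probabilities equal 1/4) achieves the maximum entropy of log_e(4) = 1.3863 nats.

Distribution A has the highest entropy.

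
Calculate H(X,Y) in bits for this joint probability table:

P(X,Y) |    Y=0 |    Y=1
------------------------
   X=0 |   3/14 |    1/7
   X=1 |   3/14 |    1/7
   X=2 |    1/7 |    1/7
2.5567 bits

Joint entropy is H(X,Y) = -Σ_{x,y} p(x,y) log p(x,y).

Summing over all non-zero entries:
H(X,Y) = -[3/14·log_2(3/14) + 1/7·log_2(1/7) + 3/14·log_2(3/14) + 1/7·log_2(1/7) + 1/7·log_2(1/7) + 1/7·log_2(1/7)]
H(X,Y) = 2.5567 bits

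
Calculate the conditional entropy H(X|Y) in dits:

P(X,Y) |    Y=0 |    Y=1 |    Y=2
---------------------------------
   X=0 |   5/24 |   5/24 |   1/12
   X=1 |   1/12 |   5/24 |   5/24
0.2770 dits

Using the chain rule: H(X|Y) = H(X,Y) - H(Y)

First, compute H(X,Y) = 0.7476 dits

Marginal P(Y) = (7/24, 5/12, 7/24)
H(Y) = 0.4706 dits

H(X|Y) = H(X,Y) - H(Y) = 0.7476 - 0.4706 = 0.2770 dits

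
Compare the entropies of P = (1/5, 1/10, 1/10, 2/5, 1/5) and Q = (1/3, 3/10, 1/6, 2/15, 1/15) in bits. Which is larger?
Q

Computing entropies in bits:
H(P) = 2.1219
H(Q) = 2.1283

Distribution Q has higher entropy.

Intuition: The distribution closer to uniform (more spread out) has higher entropy.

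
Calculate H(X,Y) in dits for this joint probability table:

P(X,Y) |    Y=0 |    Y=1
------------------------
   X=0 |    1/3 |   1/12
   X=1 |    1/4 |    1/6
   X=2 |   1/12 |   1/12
0.7090 dits

Joint entropy is H(X,Y) = -Σ_{x,y} p(x,y) log p(x,y).

Summing over all non-zero entries:
H(X,Y) = -[1/3·log_10(1/3) + 1/12·log_10(1/12) + 1/4·log_10(1/4) + 1/6·log_10(1/6) + 1/12·log_10(1/12) + 1/12·log_10(1/12)]
H(X,Y) = 0.7090 dits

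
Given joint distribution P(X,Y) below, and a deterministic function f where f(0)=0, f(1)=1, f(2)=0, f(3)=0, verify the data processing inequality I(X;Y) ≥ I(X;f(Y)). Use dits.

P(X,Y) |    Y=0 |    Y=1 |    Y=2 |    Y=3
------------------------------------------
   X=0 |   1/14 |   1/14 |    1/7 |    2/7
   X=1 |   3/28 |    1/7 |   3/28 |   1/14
I(X;Y) = 0.0334, I(X;f(Y)) = 0.0137, inequality holds: 0.0334 ≥ 0.0137

Data Processing Inequality: For any Markov chain X → Y → Z, we have I(X;Y) ≥ I(X;Z).

Here Z = f(Y) is a deterministic function of Y, forming X → Y → Z.

Original I(X;Y) = 0.0334 dits

After applying f:
P(X,Z) where Z=f(Y):
- P(X,Z=0) = P(X,Y=0) + P(X,Y=2) + P(X,Y=3)
- P(X,Z=1) = P(X,Y=1)

I(X;Z) = I(X;f(Y)) = 0.0137 dits

Verification: 0.0334 ≥ 0.0137 ✓

Information cannot be created by processing; the function f can only lose information about X.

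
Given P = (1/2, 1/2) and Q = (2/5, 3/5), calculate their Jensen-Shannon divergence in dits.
0.0022 dits

Jensen-Shannon divergence is:
JSD(P||Q) = 0.5 × D_KL(P||M) + 0.5 × D_KL(Q||M)
where M = 0.5 × (P + Q) is the mixture distribution.

M = 0.5 × (1/2, 1/2) + 0.5 × (2/5, 3/5) = (9/20, 11/20)

D_KL(P||M) = 0.0022 dits
D_KL(Q||M) = 0.0022 dits

JSD(P||Q) = 0.5 × 0.0022 + 0.5 × 0.0022 = 0.0022 dits

Unlike KL divergence, JSD is symmetric and bounded: 0 ≤ JSD ≤ log(2).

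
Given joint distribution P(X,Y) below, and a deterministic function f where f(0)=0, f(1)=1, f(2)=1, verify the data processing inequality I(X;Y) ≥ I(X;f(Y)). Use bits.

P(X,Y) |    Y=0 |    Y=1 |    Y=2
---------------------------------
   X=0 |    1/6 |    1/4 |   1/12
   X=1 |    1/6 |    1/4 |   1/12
I(X;Y) = 0.0000, I(X;f(Y)) = 0.0000, inequality holds: 0.0000 ≥ 0.0000

Data Processing Inequality: For any Markov chain X → Y → Z, we have I(X;Y) ≥ I(X;Z).

Here Z = f(Y) is a deterministic function of Y, forming X → Y → Z.

Original I(X;Y) = 0.0000 bits

After applying f:
P(X,Z) where Z=f(Y):
- P(X,Z=0) = P(X,Y=0)
- P(X,Z=1) = P(X,Y=1) + P(X,Y=2)

I(X;Z) = I(X;f(Y)) = 0.0000 bits

Verification: 0.0000 ≥ 0.0000 ✓

Information cannot be created by processing; the function f can only lose information about X.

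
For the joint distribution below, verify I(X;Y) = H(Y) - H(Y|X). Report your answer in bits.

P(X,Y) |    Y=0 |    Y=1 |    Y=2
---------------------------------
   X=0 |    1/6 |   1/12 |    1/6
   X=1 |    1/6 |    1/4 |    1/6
I(X;Y) = 0.0428 bits

Mutual information has multiple equivalent forms:
- I(X;Y) = H(X) - H(X|Y)
- I(X;Y) = H(Y) - H(Y|X)
- I(X;Y) = H(X) + H(Y) - H(X,Y)

Computing all quantities:
H(X) = 0.9799, H(Y) = 1.5850, H(X,Y) = 2.5221
H(X|Y) = 0.9371, H(Y|X) = 1.5422

Verification:
H(X) - H(X|Y) = 0.9799 - 0.9371 = 0.0428
H(Y) - H(Y|X) = 1.5850 - 1.5422 = 0.0428
H(X) + H(Y) - H(X,Y) = 0.9799 + 1.5850 - 2.5221 = 0.0428

All forms give I(X;Y) = 0.0428 bits. ✓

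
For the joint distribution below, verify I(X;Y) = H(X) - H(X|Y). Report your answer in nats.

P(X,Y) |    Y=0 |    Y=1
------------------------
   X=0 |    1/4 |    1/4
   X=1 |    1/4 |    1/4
I(X;Y) = 0.0000 nats

Mutual information has multiple equivalent forms:
- I(X;Y) = H(X) - H(X|Y)
- I(X;Y) = H(Y) - H(Y|X)
- I(X;Y) = H(X) + H(Y) - H(X,Y)

Computing all quantities:
H(X) = 0.6931, H(Y) = 0.6931, H(X,Y) = 1.3863
H(X|Y) = 0.6931, H(Y|X) = 0.6931

Verification:
H(X) - H(X|Y) = 0.6931 - 0.6931 = 0.0000
H(Y) - H(Y|X) = 0.6931 - 0.6931 = 0.0000
H(X) + H(Y) - H(X,Y) = 0.6931 + 0.6931 - 1.3863 = 0.0000

All forms give I(X;Y) = 0.0000 nats. ✓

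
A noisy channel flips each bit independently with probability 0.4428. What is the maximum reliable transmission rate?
0.0095 bits

For a binary symmetric channel (BSC) with error probability p:
Capacity C = 1 - H(p) bits per symbol

where H(p) = -p log₂(p) - (1-p) log₂(1-p) is the binary entropy function.

H(0.4428) = 0.9905 bits
C = 1 - 0.9905 = 0.0095 bits per symbol

This means we can reliably transmit up to 0.0095 bits of information per channel use.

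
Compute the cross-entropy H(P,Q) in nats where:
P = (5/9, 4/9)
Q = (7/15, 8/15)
0.7028 nats

Cross-entropy: H(P,Q) = -Σ p(x) log q(x)

Alternatively: H(P,Q) = H(P) + D_KL(P||Q)
H(P) = 0.6870 nats
D_KL(P||Q) = 0.0158 nats

H(P,Q) = 0.6870 + 0.0158 = 0.7028 nats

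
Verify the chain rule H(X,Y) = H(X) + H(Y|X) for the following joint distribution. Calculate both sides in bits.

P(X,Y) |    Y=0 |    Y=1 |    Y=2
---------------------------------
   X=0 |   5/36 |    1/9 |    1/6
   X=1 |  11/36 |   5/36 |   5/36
H(X,Y) = 2.4924, H(X) = 0.9799, H(Y|X) = 1.5125 (all in bits)

Chain rule: H(X,Y) = H(X) + H(Y|X)

Left side — joint entropy directly:
H(X,Y) = -Σ p(x,y) log p(x,y) = 2.4924 bits

Right side — compute H(Y|X) from the conditional distributions:
P(X) = (5/12, 7/12), so H(X) = 0.9799 bits
H(Y|X) = Σ_x P(X=x) · H(Y|X=x):
  P(Y|X=0) = (1/3, 4/15, 2/5), H(Y|X=0) = 1.5656, weight P(X=0) = 5/12
  P(Y|X=1) = (11/21, 5/21, 5/21), H(Y|X=1) = 1.4746, weight P(X=1) = 7/12
H(Y|X) = 1.5125 bits

H(X) + H(Y|X) = 0.9799 + 1.5125 = 2.4924 bits

Both sides equal 2.4924 bits. ✓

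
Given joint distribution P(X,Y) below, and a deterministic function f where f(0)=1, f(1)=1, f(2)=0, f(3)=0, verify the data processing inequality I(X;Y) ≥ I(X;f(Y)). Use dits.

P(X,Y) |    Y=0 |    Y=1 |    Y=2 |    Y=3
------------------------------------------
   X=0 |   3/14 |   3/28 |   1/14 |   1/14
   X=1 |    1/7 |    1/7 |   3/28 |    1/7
I(X;Y) = 0.0100, I(X;f(Y)) = 0.0058, inequality holds: 0.0100 ≥ 0.0058

Data Processing Inequality: For any Markov chain X → Y → Z, we have I(X;Y) ≥ I(X;Z).

Here Z = f(Y) is a deterministic function of Y, forming X → Y → Z.

Original I(X;Y) = 0.0100 dits

After applying f:
P(X,Z) where Z=f(Y):
- P(X,Z=0) = P(X,Y=2) + P(X,Y=3)
- P(X,Z=1) = P(X,Y=0) + P(X,Y=1)

I(X;Z) = I(X;f(Y)) = 0.0058 dits

Verification: 0.0100 ≥ 0.0058 ✓

Information cannot be created by processing; the function f can only lose information about X.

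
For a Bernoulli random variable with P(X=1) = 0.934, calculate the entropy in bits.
0.3508 bits

The binary entropy function is:
H(p) = -p log(p) - (1-p) log(1-p)

H(0.934) = -0.934 × log_2(0.934) - 0.066 × log_2(0.066)
H(0.934) = 0.3508 bits

Note: Binary entropy is maximized at p=0.5 (H=1 bit) and minimized at p=0 or p=1 (H=0).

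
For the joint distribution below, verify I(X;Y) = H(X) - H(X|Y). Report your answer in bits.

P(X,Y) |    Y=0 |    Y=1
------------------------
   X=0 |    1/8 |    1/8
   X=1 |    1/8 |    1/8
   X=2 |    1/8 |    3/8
I(X;Y) = 0.0488 bits

Mutual information has multiple equivalent forms:
- I(X;Y) = H(X) - H(X|Y)
- I(X;Y) = H(Y) - H(Y|X)
- I(X;Y) = H(X) + H(Y) - H(X,Y)

Computing all quantities:
H(X) = 1.5000, H(Y) = 0.9544, H(X,Y) = 2.4056
H(X|Y) = 1.4512, H(Y|X) = 0.9056

Verification:
H(X) - H(X|Y) = 1.5000 - 1.4512 = 0.0488
H(Y) - H(Y|X) = 0.9544 - 0.9056 = 0.0488
H(X) + H(Y) - H(X,Y) = 1.5000 + 0.9544 - 2.4056 = 0.0488

All forms give I(X;Y) = 0.0488 bits. ✓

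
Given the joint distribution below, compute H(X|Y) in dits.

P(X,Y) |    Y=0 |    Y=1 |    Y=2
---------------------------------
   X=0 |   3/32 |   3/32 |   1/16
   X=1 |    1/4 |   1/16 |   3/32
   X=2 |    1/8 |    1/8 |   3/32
0.4526 dits

Using the chain rule: H(X|Y) = H(X,Y) - H(Y)

First, compute H(X,Y) = 0.9123 dits

Marginal P(Y) = (15/32, 9/32, 1/4)
H(Y) = 0.4597 dits

H(X|Y) = H(X,Y) - H(Y) = 0.9123 - 0.4597 = 0.4526 dits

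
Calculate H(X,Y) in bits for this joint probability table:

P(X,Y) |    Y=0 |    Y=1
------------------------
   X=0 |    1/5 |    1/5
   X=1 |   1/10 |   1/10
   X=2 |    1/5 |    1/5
2.5219 bits

Joint entropy is H(X,Y) = -Σ_{x,y} p(x,y) log p(x,y).

Summing over all non-zero entries:
H(X,Y) = -[1/5·log_2(1/5) + 1/5·log_2(1/5) + 1/10·log_2(1/10) + 1/10·log_2(1/10) + 1/5·log_2(1/5) + 1/5·log_2(1/5)]
H(X,Y) = 2.5219 bits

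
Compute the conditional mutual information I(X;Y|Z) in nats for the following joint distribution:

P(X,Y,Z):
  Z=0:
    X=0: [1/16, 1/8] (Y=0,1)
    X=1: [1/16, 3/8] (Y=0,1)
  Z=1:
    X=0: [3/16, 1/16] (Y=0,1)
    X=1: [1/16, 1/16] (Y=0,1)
0.0254 nats

Conditional mutual information: I(X;Y|Z) = H(X|Z) + H(Y|Z) - H(X,Y|Z)

H(Z) = 0.6616
H(X,Z) = 1.2820 → H(X|Z) = 0.6205
H(Y,Z) = 1.2130 → H(Y|Z) = 0.5514
H(X,Y,Z) = 1.8080 → H(X,Y|Z) = 1.1465

I(X;Y|Z) = 0.6205 + 0.5514 - 1.1465 = 0.0254 nats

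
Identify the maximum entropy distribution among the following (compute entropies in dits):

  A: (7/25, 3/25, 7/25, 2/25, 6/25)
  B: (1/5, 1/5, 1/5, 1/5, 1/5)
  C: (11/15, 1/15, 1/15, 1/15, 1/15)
B

For a discrete distribution over n outcomes, entropy is maximized by the uniform distribution.

Computing entropies:
H(A) = 0.6566 dits
H(B) = 0.6990 dits
H(C) = 0.4124 dits

The uniform distribution (where all probabilities equal 1/5) achieves the maximum entropy of log_10(5) = 0.6990 dits.

Distribution B has the highest entropy.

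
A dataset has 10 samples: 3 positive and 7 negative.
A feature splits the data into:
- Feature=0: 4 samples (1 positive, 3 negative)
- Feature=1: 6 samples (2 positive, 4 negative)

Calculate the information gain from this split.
0.0058 bits

Information Gain = H(Y) - H(Y|Feature)

Before split:
P(positive) = 3/10 = 0.3000
H(Y) = 0.8813 bits

After split:
Feature=0: H = 0.8113 bits (weight = 4/10)
Feature=1: H = 0.9183 bits (weight = 6/10)
H(Y|Feature) = (4/10)×0.8113 + (6/10)×0.9183 = 0.8755 bits

Information Gain = 0.8813 - 0.8755 = 0.0058 bits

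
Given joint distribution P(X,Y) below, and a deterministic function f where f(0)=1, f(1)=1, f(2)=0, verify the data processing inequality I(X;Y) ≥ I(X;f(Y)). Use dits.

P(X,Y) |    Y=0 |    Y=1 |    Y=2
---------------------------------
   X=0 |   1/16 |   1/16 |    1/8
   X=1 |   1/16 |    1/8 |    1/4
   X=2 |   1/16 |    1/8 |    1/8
I(X;Y) = 0.0070, I(X;f(Y)) = 0.0047, inequality holds: 0.0070 ≥ 0.0047

Data Processing Inequality: For any Markov chain X → Y → Z, we have I(X;Y) ≥ I(X;Z).

Here Z = f(Y) is a deterministic function of Y, forming X → Y → Z.

Original I(X;Y) = 0.0070 dits

After applying f:
P(X,Z) where Z=f(Y):
- P(X,Z=0) = P(X,Y=2)
- P(X,Z=1) = P(X,Y=0) + P(X,Y=1)

I(X;Z) = I(X;f(Y)) = 0.0047 dits

Verification: 0.0070 ≥ 0.0047 ✓

Information cannot be created by processing; the function f can only lose information about X.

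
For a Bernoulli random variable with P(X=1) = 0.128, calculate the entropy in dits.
0.1661 dits

The binary entropy function is:
H(p) = -p log(p) - (1-p) log(1-p)

H(0.128) = -0.128 × log_10(0.128) - 0.872 × log_10(0.872)
H(0.128) = 0.1661 dits

Note: Binary entropy is maximized at p=0.5 (H=1 bit) and minimized at p=0 or p=1 (H=0).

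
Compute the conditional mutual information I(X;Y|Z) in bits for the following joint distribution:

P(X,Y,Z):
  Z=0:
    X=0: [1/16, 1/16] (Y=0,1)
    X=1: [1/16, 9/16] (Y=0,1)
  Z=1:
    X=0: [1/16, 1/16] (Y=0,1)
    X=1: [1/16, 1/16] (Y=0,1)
0.0694 bits

Conditional mutual information: I(X;Y|Z) = H(X|Z) + H(Y|Z) - H(X,Y|Z)

H(Z) = 0.8113
H(X,Z) = 1.5488 → H(X|Z) = 0.7375
H(Y,Z) = 1.5488 → H(Y|Z) = 0.7375
H(X,Y,Z) = 2.2169 → H(X,Y|Z) = 1.4056

I(X;Y|Z) = 0.7375 + 0.7375 - 1.4056 = 0.0694 bits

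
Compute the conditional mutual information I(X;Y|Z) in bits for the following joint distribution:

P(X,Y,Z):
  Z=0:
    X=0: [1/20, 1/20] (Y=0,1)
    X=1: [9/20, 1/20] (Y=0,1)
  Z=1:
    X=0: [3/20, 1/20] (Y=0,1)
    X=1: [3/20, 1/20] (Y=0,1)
0.0555 bits

Conditional mutual information: I(X;Y|Z) = H(X|Z) + H(Y|Z) - H(X,Y|Z)

H(Z) = 0.9710
H(X,Z) = 1.7610 → H(X|Z) = 0.7900
H(Y,Z) = 1.6855 → H(Y|Z) = 0.7145
H(X,Y,Z) = 2.4200 → H(X,Y|Z) = 1.4490

I(X;Y|Z) = 0.7900 + 0.7145 - 1.4490 = 0.0555 bits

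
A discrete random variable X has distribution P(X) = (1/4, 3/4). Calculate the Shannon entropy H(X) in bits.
0.8113 bits

Shannon entropy is H(X) = -Σ p(x) log p(x).

For P = (1/4, 3/4):
H = -1/4 × log_2(1/4) -3/4 × log_2(3/4)
H = 0.8113 bits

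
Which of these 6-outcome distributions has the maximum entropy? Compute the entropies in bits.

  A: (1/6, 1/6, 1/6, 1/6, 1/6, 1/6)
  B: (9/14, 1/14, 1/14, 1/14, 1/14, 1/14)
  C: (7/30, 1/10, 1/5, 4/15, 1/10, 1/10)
A

For a discrete distribution over n outcomes, entropy is maximized by the uniform distribution.

Computing entropies:
H(A) = 2.5850 bits
H(B) = 1.7695 bits
H(C) = 2.4594 bits

The uniform distribution (where all probabilities equal 1/6) achieves the maximum entropy of log_2(6) = 2.5850 bits.

Distribution A has the highest entropy.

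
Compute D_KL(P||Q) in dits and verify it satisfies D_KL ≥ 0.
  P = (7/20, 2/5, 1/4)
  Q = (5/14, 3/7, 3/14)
0.0017 dits

KL divergence satisfies the Gibbs inequality: D_KL(P||Q) ≥ 0 for all distributions P, Q.

D_KL(P||Q) = Σ p(x) log(p(x)/q(x))
Term by term:
  x=0: 7/20 × log_10[(7/20)/(5/14)] = -0.0031
  x=1: 2/5 × log_10[(2/5)/(3/7)] = -0.0120
  x=2: 1/4 × log_10[(1/4)/(3/14)] = 0.0167
D_KL(P||Q) = 0.0017 dits

D_KL(P||Q) = 0.0017 ≥ 0 ✓

This non-negativity is a fundamental property: relative entropy cannot be negative because it measures how different Q is from P.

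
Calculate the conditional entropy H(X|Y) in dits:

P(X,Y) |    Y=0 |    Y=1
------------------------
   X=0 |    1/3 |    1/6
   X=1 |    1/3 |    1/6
0.3010 dits

Using the chain rule: H(X|Y) = H(X,Y) - H(Y)

First, compute H(X,Y) = 0.5775 dits

Marginal P(Y) = (2/3, 1/3)
H(Y) = 0.2764 dits

H(X|Y) = H(X,Y) - H(Y) = 0.5775 - 0.2764 = 0.3010 dits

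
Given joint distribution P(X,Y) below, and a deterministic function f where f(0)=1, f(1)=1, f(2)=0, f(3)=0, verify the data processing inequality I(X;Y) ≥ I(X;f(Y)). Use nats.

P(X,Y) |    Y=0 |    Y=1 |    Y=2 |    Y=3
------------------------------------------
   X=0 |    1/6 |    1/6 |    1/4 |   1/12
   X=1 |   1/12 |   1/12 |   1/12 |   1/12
I(X;Y) = 0.0153, I(X;f(Y)) = 0.0000, inequality holds: 0.0153 ≥ 0.0000

Data Processing Inequality: For any Markov chain X → Y → Z, we have I(X;Y) ≥ I(X;Z).

Here Z = f(Y) is a deterministic function of Y, forming X → Y → Z.

Original I(X;Y) = 0.0153 nats

After applying f:
P(X,Z) where Z=f(Y):
- P(X,Z=0) = P(X,Y=2) + P(X,Y=3)
- P(X,Z=1) = P(X,Y=0) + P(X,Y=1)

I(X;Z) = I(X;f(Y)) = 0.0000 nats

Verification: 0.0153 ≥ 0.0000 ✓

Information cannot be created by processing; the function f can only lose information about X.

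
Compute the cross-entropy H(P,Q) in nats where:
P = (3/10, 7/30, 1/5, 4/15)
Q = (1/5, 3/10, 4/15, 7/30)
1.4162 nats

Cross-entropy: H(P,Q) = -Σ p(x) log q(x)

Alternatively: H(P,Q) = H(P) + D_KL(P||Q)
H(P) = 1.3751 nats
D_KL(P||Q) = 0.0411 nats

H(P,Q) = 1.3751 + 0.0411 = 1.4162 nats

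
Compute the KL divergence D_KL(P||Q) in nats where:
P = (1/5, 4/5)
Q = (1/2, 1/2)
0.1927 nats

KL divergence: D_KL(P||Q) = Σ p(x) log(p(x)/q(x))

Computing term by term:
  x=0: 1/5 × log_e[(1/5)/(1/2)] = 1/5 × -0.9163 = -0.1833
  x=1: 4/5 × log_e[(4/5)/(1/2)] = 4/5 × 0.4700 = 0.3760

D_KL(P||Q) = 0.1927 nats

Note: KL divergence is always non-negative and equals 0 iff P = Q.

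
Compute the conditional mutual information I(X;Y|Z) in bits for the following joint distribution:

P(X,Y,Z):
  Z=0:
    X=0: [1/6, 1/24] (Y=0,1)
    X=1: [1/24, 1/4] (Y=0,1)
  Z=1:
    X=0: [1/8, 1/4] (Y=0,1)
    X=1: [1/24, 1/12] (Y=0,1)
0.1670 bits

Conditional mutual information: I(X;Y|Z) = H(X|Z) + H(Y|Z) - H(X,Y|Z)

H(Z) = 1.0000
H(X,Z) = 1.8956 → H(X|Z) = 0.8956
H(Y,Z) = 1.9491 → H(Y|Z) = 0.9491
H(X,Y,Z) = 2.6777 → H(X,Y|Z) = 1.6777

I(X;Y|Z) = 0.8956 + 0.9491 - 1.6777 = 0.1670 bits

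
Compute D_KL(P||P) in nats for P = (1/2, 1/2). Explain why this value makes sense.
0.0000 nats

KL divergence satisfies the Gibbs inequality: D_KL(P||Q) ≥ 0 for all distributions P, Q.

D_KL(P||Q) = Σ p(x) log(p(x)/q(x))
Each term is p(x) × log_e(p(x)/p(x)) = p(x) × log_e(1) = 0, so the sum is 0.
D_KL(P||Q) = 0.0000 nats

When P = Q, the KL divergence is exactly 0, as there is no 'divergence' between identical distributions.

This non-negativity is a fundamental property: relative entropy cannot be negative because it measures how different Q is from P.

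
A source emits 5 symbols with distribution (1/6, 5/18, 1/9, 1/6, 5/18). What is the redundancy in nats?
0.0564 nats

Redundancy measures how far a source is from maximum entropy:
R = H_max - H(X)

Maximum entropy for 5 symbols: H_max = log_e(5) = 1.6094 nats
Actual entropy: H(X) = 1.5530 nats
Redundancy: R = 1.6094 - 1.5530 = 0.0564 nats

This redundancy represents potential for compression: the source could be compressed by 0.0564 nats per symbol.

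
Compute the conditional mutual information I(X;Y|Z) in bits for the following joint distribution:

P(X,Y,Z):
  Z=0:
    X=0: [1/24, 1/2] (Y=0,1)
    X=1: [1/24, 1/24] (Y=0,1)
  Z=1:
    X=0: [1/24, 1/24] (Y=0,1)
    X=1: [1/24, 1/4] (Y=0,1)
0.0895 bits

Conditional mutual information: I(X;Y|Z) = H(X|Z) + H(Y|Z) - H(X,Y|Z)

H(Z) = 0.9544
H(X,Z) = 1.5951 → H(X|Z) = 0.6406
H(Y,Z) = 1.5951 → H(Y|Z) = 0.6406
H(X,Y,Z) = 2.1462 → H(X,Y|Z) = 1.1918

I(X;Y|Z) = 0.6406 + 0.6406 - 1.1918 = 0.0895 bits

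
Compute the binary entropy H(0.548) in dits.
0.2990 dits

The binary entropy function is:
H(p) = -p log(p) - (1-p) log(1-p)

H(0.548) = -0.548 × log_10(0.548) - 0.452 × log_10(0.452)
H(0.548) = 0.2990 dits

Note: Binary entropy is maximized at p=0.5 (H=1 bit) and minimized at p=0 or p=1 (H=0).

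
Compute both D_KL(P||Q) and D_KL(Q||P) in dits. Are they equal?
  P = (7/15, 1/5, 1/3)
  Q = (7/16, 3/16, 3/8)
D_KL(P||Q) = 0.0016, D_KL(Q||P) = 0.0017

KL divergence is not symmetric: D_KL(P||Q) ≠ D_KL(Q||P) in general.

D_KL(P||Q) = 0.0016 dits
D_KL(Q||P) = 0.0017 dits

No, they are not equal!

This asymmetry is why KL divergence is not a true distance metric.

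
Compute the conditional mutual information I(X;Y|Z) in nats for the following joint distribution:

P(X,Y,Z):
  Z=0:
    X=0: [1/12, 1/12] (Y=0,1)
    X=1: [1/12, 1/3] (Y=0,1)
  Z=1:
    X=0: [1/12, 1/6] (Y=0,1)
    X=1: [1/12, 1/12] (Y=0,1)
0.0307 nats

Conditional mutual information: I(X;Y|Z) = H(X|Z) + H(Y|Z) - H(X,Y|Z)

H(Z) = 0.6792
H(X,Z) = 1.3086 → H(X|Z) = 0.6294
H(Y,Z) = 1.3086 → H(Y|Z) = 0.6294
H(X,Y,Z) = 1.9073 → H(X,Y|Z) = 1.2281

I(X;Y|Z) = 0.6294 + 0.6294 - 1.2281 = 0.0307 nats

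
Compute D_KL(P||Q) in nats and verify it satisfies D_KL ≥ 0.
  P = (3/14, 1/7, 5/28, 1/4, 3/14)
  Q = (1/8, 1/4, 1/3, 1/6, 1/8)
0.1410 nats

KL divergence satisfies the Gibbs inequality: D_KL(P||Q) ≥ 0 for all distributions P, Q.

D_KL(P||Q) = Σ p(x) log(p(x)/q(x))
Term by term:
  x=0: 3/14 × log_e[(3/14)/(1/8)] = 0.1155
  x=1: 1/7 × log_e[(1/7)/(1/4)] = -0.0799
  x=2: 5/28 × log_e[(5/28)/(1/3)] = -0.1115
  x=3: 1/4 × log_e[(1/4)/(1/6)] = 0.1014
  x=4: 3/14 × log_e[(3/14)/(1/8)] = 0.1155
D_KL(P||Q) = 0.1410 nats

D_KL(P||Q) = 0.1410 ≥ 0 ✓

This non-negativity is a fundamental property: relative entropy cannot be negative because it measures how different Q is from P.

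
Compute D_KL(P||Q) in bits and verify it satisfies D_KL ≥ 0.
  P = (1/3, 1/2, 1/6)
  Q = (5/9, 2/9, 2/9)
0.2701 bits

KL divergence satisfies the Gibbs inequality: D_KL(P||Q) ≥ 0 for all distributions P, Q.

D_KL(P||Q) = Σ p(x) log(p(x)/q(x))
Term by term:
  x=0: 1/3 × log_2[(1/3)/(5/9)] = -0.2457
  x=1: 1/2 × log_2[(1/2)/(2/9)] = 0.5850
  x=2: 1/6 × log_2[(1/6)/(2/9)] = -0.0692
D_KL(P||Q) = 0.2701 bits

D_KL(P||Q) = 0.2701 ≥ 0 ✓

This non-negativity is a fundamental property: relative entropy cannot be negative because it measures how different Q is from P.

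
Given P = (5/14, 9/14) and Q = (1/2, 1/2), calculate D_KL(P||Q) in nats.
0.0414 nats

KL divergence: D_KL(P||Q) = Σ p(x) log(p(x)/q(x))

Computing term by term:
  x=0: 5/14 × log_e[(5/14)/(1/2)] = 5/14 × -0.3365 = -0.1202
  x=1: 9/14 × log_e[(9/14)/(1/2)] = 9/14 × 0.2513 = 0.1616

D_KL(P||Q) = 0.0414 nats

Note: KL divergence is always non-negative and equals 0 iff P = Q.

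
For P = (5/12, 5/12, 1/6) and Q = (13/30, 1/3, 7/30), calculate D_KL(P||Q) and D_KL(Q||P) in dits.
D_KL(P||Q) = 0.0089, D_KL(Q||P) = 0.0092

KL divergence is not symmetric: D_KL(P||Q) ≠ D_KL(Q||P) in general.

D_KL(P||Q) = 0.0089 dits
D_KL(Q||P) = 0.0092 dits

No, they are not equal!

This asymmetry is why KL divergence is not a true distance metric.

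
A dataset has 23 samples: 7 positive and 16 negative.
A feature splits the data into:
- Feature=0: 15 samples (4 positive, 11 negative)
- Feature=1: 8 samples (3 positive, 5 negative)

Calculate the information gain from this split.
0.0089 bits

Information Gain = H(Y) - H(Y|Feature)

Before split:
P(positive) = 7/23 = 0.3043
H(Y) = 0.8865 bits

After split:
Feature=0: H = 0.8366 bits (weight = 15/23)
Feature=1: H = 0.9544 bits (weight = 8/23)
H(Y|Feature) = (15/23)×0.8366 + (8/23)×0.9544 = 0.8776 bits

Information Gain = 0.8865 - 0.8776 = 0.0089 bits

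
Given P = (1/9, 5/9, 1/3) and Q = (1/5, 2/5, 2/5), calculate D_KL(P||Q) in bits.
0.0814 bits

KL divergence: D_KL(P||Q) = Σ p(x) log(p(x)/q(x))

Computing term by term:
  x=0: 1/9 × log_2[(1/9)/(1/5)] = 1/9 × -0.8480 = -0.0942
  x=1: 5/9 × log_2[(5/9)/(2/5)] = 5/9 × 0.4739 = 0.2633
  x=2: 1/3 × log_2[(1/3)/(2/5)] = 1/3 × -0.2630 = -0.0877

D_KL(P||Q) = 0.0814 bits

Note: KL divergence is always non-negative and equals 0 iff P = Q.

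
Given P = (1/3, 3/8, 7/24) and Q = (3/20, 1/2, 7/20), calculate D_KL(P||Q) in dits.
0.0456 dits

KL divergence: D_KL(P||Q) = Σ p(x) log(p(x)/q(x))

Computing term by term:
  x=0: 1/3 × log_10[(1/3)/(3/20)] = 1/3 × 0.3468 = 0.1156
  x=1: 3/8 × log_10[(3/8)/(1/2)] = 3/8 × -0.1249 = -0.0469
  x=2: 7/24 × log_10[(7/24)/(7/20)] = 7/24 × -0.0792 = -0.0231

D_KL(P||Q) = 0.0456 dits

Note: KL divergence is always non-negative and equals 0 iff P = Q.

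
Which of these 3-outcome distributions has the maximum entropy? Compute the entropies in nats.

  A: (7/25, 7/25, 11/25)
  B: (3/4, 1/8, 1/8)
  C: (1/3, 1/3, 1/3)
C

For a discrete distribution over n outcomes, entropy is maximized by the uniform distribution.

Computing entropies:
H(A) = 1.0741 nats
H(B) = 0.7356 nats
H(C) = 1.0986 nats

The uniform distribution (where all probabilities equal 1/3) achieves the maximum entropy of log_e(3) = 1.0986 nats.

Distribution C has the highest entropy.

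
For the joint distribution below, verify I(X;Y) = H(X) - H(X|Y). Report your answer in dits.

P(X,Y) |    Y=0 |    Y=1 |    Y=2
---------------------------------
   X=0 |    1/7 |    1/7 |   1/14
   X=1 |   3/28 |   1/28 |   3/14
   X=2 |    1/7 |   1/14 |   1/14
I(X;Y) = 0.0377 dits

Mutual information has multiple equivalent forms:
- I(X;Y) = H(X) - H(X|Y)
- I(X;Y) = H(Y) - H(Y|X)
- I(X;Y) = H(X) + H(Y) - H(X,Y)

Computing all quantities:
H(X) = 0.4748, H(Y) = 0.4696, H(X,Y) = 0.9068
H(X|Y) = 0.4371, H(Y|X) = 0.4319

Verification:
H(X) - H(X|Y) = 0.4748 - 0.4371 = 0.0377
H(Y) - H(Y|X) = 0.4696 - 0.4319 = 0.0377
H(X) + H(Y) - H(X,Y) = 0.4748 + 0.4696 - 0.9068 = 0.0377

All forms give I(X;Y) = 0.0377 dits. ✓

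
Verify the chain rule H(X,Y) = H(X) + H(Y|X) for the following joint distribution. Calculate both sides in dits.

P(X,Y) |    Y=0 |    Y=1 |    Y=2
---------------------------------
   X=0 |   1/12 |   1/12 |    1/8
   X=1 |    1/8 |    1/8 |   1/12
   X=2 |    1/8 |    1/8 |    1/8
H(X,Y) = 0.9471, H(X) = 0.4749, H(Y|X) = 0.4723 (all in dits)

Chain rule: H(X,Y) = H(X) + H(Y|X)

Left side — joint entropy directly:
H(X,Y) = -Σ p(x,y) log p(x,y) = 0.9471 dits

Right side — compute H(Y|X) from the conditional distributions:
P(X) = (7/24, 1/3, 3/8), so H(X) = 0.4749 dits
H(Y|X) = Σ_x P(X=x) · H(Y|X=x):
  P(Y|X=0) = (2/7, 2/7, 3/7), H(Y|X=0) = 0.4686, weight P(X=0) = 7/24
  P(Y|X=1) = (3/8, 3/8, 1/4), H(Y|X=1) = 0.4700, weight P(X=1) = 1/3
  P(Y|X=2) = (1/3, 1/3, 1/3), H(Y|X=2) = 0.4771, weight P(X=2) = 3/8
H(Y|X) = 0.4723 dits

H(X) + H(Y|X) = 0.4749 + 0.4723 = 0.9471 dits

Both sides equal 0.9471 dits. ✓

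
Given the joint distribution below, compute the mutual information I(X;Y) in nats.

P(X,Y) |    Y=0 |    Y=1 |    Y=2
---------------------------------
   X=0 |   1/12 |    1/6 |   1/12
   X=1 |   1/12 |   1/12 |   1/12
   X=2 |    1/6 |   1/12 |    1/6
0.0378 nats

Mutual information: I(X;Y) = H(X) + H(Y) - H(X,Y)

Marginals:
P(X) = (1/3, 1/4, 5/12), H(X) = 1.0776 nats
P(Y) = (1/3, 1/3, 1/3), H(Y) = 1.0986 nats

Joint entropy: H(X,Y) = 2.1383 nats

I(X;Y) = 1.0776 + 1.0986 - 2.1383 = 0.0378 nats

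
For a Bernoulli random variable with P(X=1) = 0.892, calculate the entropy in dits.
0.1487 dits

The binary entropy function is:
H(p) = -p log(p) - (1-p) log(1-p)

H(0.892) = -0.892 × log_10(0.892) - 0.108 × log_10(0.108)
H(0.892) = 0.1487 dits

Note: Binary entropy is maximized at p=0.5 (H=1 bit) and minimized at p=0 or p=1 (H=0).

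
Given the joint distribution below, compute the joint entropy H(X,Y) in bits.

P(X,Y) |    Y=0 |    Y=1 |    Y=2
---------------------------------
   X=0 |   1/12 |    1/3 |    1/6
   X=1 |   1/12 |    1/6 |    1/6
2.4183 bits

Joint entropy is H(X,Y) = -Σ_{x,y} p(x,y) log p(x,y).

Summing over all non-zero entries:
H(X,Y) = -[1/12·log_2(1/12) + 1/3·log_2(1/3) + 1/6·log_2(1/6) + 1/12·log_2(1/12) + 1/6·log_2(1/6) + 1/6·log_2(1/6)]
H(X,Y) = 2.4183 bits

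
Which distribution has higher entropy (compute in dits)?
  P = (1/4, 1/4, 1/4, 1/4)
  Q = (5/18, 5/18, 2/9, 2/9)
P

Computing entropies in dits:
H(P) = 0.6021
H(Q) = 0.5994

Distribution P has higher entropy.

Intuition: The distribution closer to uniform (more spread out) has higher entropy.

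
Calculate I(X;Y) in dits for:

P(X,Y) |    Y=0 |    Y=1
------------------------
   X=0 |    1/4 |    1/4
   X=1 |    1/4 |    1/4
0.0000 dits

Mutual information: I(X;Y) = H(X) + H(Y) - H(X,Y)

Marginals:
P(X) = (1/2, 1/2), H(X) = 0.3010 dits
P(Y) = (1/2, 1/2), H(Y) = 0.3010 dits

Joint entropy: H(X,Y) = 0.6021 dits

I(X;Y) = 0.3010 + 0.3010 - 0.6021 = 0.0000 dits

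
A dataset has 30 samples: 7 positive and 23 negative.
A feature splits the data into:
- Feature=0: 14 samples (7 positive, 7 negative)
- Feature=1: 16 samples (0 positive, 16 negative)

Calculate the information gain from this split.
0.3171 bits

Information Gain = H(Y) - H(Y|Feature)

Before split:
P(positive) = 7/30 = 0.2333
H(Y) = 0.7838 bits

After split:
Feature=0: H = 1.0000 bits (weight = 14/30)
Feature=1: H = 0.0000 bits (weight = 16/30)
H(Y|Feature) = (14/30)×1.0000 + (16/30)×0.0000 = 0.4667 bits

Information Gain = 0.7838 - 0.4667 = 0.3171 bits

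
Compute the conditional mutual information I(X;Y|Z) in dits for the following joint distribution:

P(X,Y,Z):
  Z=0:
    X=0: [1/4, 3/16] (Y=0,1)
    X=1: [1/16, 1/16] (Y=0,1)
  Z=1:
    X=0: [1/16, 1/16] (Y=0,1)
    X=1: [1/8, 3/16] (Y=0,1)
0.0012 dits

Conditional mutual information: I(X;Y|Z) = H(X|Z) + H(Y|Z) - H(X,Y|Z)

H(Z) = 0.2976
H(X,Z) = 0.5407 → H(X|Z) = 0.2431
H(Y,Z) = 0.5952 → H(Y|Z) = 0.2976
H(X,Y,Z) = 0.8371 → H(X,Y|Z) = 0.5394

I(X;Y|Z) = 0.2431 + 0.2976 - 0.5394 = 0.0012 dits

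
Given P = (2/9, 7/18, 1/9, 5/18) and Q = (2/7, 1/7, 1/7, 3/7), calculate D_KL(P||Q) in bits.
0.2672 bits

KL divergence: D_KL(P||Q) = Σ p(x) log(p(x)/q(x))

Computing term by term:
  x=0: 2/9 × log_2[(2/9)/(2/7)] = 2/9 × -0.3626 = -0.0806
  x=1: 7/18 × log_2[(7/18)/(1/7)] = 7/18 × 1.4448 = 0.5619
  x=2: 1/9 × log_2[(1/9)/(1/7)] = 1/9 × -0.3626 = -0.0403
  x=3: 5/18 × log_2[(5/18)/(3/7)] = 5/18 × -0.6256 = -0.1738

D_KL(P||Q) = 0.2672 bits

Note: KL divergence is always non-negative and equals 0 iff P = Q.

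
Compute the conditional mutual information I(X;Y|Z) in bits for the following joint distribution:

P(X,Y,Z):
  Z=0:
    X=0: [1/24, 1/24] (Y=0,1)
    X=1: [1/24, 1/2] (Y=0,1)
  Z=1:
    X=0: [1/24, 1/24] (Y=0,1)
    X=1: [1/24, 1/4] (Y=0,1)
0.0895 bits

Conditional mutual information: I(X;Y|Z) = H(X|Z) + H(Y|Z) - H(X,Y|Z)

H(Z) = 0.9544
H(X,Z) = 1.5951 → H(X|Z) = 0.6406
H(Y,Z) = 1.5951 → H(Y|Z) = 0.6406
H(X,Y,Z) = 2.1462 → H(X,Y|Z) = 1.1918

I(X;Y|Z) = 0.6406 + 0.6406 - 1.1918 = 0.0895 bits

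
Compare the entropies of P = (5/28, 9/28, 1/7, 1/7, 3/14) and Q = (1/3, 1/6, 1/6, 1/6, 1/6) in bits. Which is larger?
Q

Computing entropies in bits:
H(P) = 2.2485
H(Q) = 2.2516

Distribution Q has higher entropy.

Intuition: The distribution closer to uniform (more spread out) has higher entropy.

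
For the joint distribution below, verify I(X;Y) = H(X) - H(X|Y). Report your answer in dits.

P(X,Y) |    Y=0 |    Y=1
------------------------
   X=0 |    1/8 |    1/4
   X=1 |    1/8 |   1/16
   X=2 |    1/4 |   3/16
I(X;Y) = 0.0158 dits

Mutual information has multiple equivalent forms:
- I(X;Y) = H(X) - H(X|Y)
- I(X;Y) = H(Y) - H(Y|X)
- I(X;Y) = H(X) + H(Y) - H(X,Y)

Computing all quantities:
H(X) = 0.4531, H(Y) = 0.3010, H(X,Y) = 0.7384
H(X|Y) = 0.4373, H(Y|X) = 0.2852

Verification:
H(X) - H(X|Y) = 0.4531 - 0.4373 = 0.0158
H(Y) - H(Y|X) = 0.3010 - 0.2852 = 0.0158
H(X) + H(Y) - H(X,Y) = 0.4531 + 0.3010 - 0.7384 = 0.0158

All forms give I(X;Y) = 0.0158 dits. ✓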